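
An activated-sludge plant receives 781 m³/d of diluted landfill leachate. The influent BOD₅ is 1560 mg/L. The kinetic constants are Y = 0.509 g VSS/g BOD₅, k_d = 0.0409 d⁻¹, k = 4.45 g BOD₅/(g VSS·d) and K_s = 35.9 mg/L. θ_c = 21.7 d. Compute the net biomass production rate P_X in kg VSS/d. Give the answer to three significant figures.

For a completely mixed reactor with recycle the Lawrence–McCarty relation gives S = K_s·(1 + k_d·θ_c) / [θ_c·(Y·k − k_d) − 1] = 35.9 × (1 + 0.0409 × 21.7) / [21.7 × (0.509 × 4.45 − 0.0409) − 1] = 67.76 / 47.26 = 1.434 mg/L.
The observed yield is Y_obs = Y/(1 + k_d·θ_c) = 0.509 / (1 + 0.0409 × 21.7) = 0.509 / 1.888 = 0.2697 g VSS per g BOD₅ removed.
Mass of BOD₅ removed per day: Q(S₀ − S) = 781 × 1559 g/m³ = 1217 kg/d.
P_X = Y_obs · Q(S₀ − S) = 0.2697 × 1217 = 328.2 kg VSS/d.

P_X ≈ 328 kg VSS/d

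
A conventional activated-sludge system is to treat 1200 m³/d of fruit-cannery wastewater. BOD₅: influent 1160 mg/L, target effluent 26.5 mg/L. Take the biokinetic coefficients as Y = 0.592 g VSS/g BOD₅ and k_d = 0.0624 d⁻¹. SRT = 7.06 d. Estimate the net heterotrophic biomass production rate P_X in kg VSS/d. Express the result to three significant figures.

P_X ≈ 559 kg VSS/d

The observed yield is Y_obs = Y/(1 + k_d·θ_c) = 0.592 / (1 + 0.0624 × 7.06) = 0.592 / 1.441 = 0.4110 g VSS per g BOD₅ removed.
Mass of BOD₅ removed per day: Q(S₀ − S) = 1200 × 1134 g/m³ = 1360 kg/d.
Net biomass production P_X = Y_obs × Q·(S₀ − S) = 0.4110 × 1360 = 559.0 kg VSS/d.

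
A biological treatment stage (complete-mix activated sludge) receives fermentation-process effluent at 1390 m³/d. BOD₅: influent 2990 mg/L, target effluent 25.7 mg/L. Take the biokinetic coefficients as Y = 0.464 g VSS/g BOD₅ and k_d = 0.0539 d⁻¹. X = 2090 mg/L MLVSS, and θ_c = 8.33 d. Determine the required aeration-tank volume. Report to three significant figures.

From the SRT design equation V = Y Q (S₀−S) θ_c / [X (1 + k_d θ_c)] = 0.464 × 1390 × (2990 − 25.7) × 8.33 / [2090 × (1 + 0.0539 × 8.33)] = 1.59×10^7 / 3028 = 5259 m³.

V ≈ 5260 m³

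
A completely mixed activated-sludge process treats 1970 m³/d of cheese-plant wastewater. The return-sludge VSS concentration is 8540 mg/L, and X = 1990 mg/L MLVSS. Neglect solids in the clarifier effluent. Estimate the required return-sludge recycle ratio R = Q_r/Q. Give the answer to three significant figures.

Mass balance around the secondary clarifier (neglecting effluent solids): R = X / (X_r − X) = 1990 / (8540 − 1990) = 0.3038.

R ≈ 0.304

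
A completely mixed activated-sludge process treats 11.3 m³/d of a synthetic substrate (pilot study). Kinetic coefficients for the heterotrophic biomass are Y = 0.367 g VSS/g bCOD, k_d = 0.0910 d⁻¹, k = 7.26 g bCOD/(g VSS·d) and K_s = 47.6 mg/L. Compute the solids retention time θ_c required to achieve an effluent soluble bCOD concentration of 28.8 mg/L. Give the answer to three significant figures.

θ_c ≈ 1.09 d

At the target effluent, Y k S/(K_s+S) = 0.367×7.26×28.8/76.40 = 1.004 d⁻¹.
Then 1/θ_c = μ − k_d = 1.004 − 0.0910 = 0.9134 d⁻¹, giving θ_c = 1.095 d.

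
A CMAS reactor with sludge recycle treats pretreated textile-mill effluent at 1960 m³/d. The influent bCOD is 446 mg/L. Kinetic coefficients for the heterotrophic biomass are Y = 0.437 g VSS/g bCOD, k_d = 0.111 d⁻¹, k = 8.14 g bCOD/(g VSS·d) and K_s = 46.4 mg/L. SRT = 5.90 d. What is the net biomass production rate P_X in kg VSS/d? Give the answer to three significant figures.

P_X ≈ 229 kg VSS/d

Effluent substrate depends only on kinetics and SRT: S = K_s(1 + k_d θ_c) / [θ_c(Yk − k_d) − 1] = 46.4 × (1 + 0.111 × 5.90) / [5.90 × (0.437 × 8.14 − 0.111) − 1] = 76.79 / 19.33 = 3.972 mg/L.
Correct the yield for decay: Y_obs = Y/(1 + k_d θ_c) = 0.437 / (1 + 0.111 × 5.90) = 0.437 / 1.655 = 0.2641.
Q·(S₀ − S) = 1960 × (446 − 3.97) × 10⁻³ = 866.4 kg/d removed.
P_X = Y_obs · Q(S₀ − S) = 0.2641 × 866.4 = 228.8 kg VSS/d.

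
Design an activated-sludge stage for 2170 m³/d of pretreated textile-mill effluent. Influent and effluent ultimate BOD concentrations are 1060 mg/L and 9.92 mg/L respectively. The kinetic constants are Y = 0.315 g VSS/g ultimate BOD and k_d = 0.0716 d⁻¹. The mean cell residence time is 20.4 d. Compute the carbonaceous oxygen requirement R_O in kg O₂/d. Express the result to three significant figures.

R_O ≈ 1860 kg O₂/d

The observed yield is Y_obs = Y/(1 + k_d·θ_c) = 0.315 / (1 + 0.0716 × 20.4) = 0.315 / 2.461 = 0.1280 g VSS per g ultimate BOD removed.
Substrate removed = Q·(S₀ − S) = 2170 m³/d × (1060 − 9.92) g/m³ = 2.28×10^6 g/d = 2279 kg/d.
Net sludge production P_X = 0.1280 × 2279 = 291.7 kg VSS/d.
Carbonaceous O₂ demand = substrate oxidised − cell-mass equivalent = 2279 − 1.42 × 291.7 = 1864 kg O₂/d.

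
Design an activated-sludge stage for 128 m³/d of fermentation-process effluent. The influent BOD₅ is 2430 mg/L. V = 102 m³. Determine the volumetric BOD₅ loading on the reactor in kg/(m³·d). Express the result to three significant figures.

L_v = Q S₀ / V = 128 × 2430 × 10⁻³ / 102.0 = 3.049 kg/(m³·d).

L_v ≈ 3.05 kg BOD₅/(m³·d)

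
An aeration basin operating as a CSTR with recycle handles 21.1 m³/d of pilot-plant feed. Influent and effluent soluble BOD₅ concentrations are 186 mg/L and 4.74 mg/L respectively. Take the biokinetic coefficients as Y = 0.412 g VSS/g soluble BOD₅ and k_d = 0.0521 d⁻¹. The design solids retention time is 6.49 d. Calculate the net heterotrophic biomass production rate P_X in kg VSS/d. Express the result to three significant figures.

Correct the yield for decay: Y_obs = Y/(1 + k_d θ_c) = 0.412 / (1 + 0.0521 × 6.49) = 0.412 / 1.338 = 0.3079.
Substrate removed = Q·(S₀ − S) = 21.1 m³/d × (186 − 4.74) g/m³ = 3.82×10^3 g/d = 3.825 kg/d.
Biomass produced: P_X = Y_obs·Q·ΔS = 0.3079 × 3.825 ≈ 1.178 kg VSS/d.

P_X ≈ 1.18 kg VSS/d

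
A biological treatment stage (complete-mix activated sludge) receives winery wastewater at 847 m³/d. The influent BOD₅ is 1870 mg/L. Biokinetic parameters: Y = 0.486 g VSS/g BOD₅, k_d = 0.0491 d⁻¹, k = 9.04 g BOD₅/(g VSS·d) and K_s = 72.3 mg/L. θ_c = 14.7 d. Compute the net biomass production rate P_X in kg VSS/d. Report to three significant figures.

From the Monod/SRT balance for a CMAS, S = K_s·(1+k_d θ_c)/[θ_c·(Y k − k_d) − 1] = 72.3 × (1 + 0.0491 × 14.7) / [14.7 × (0.486 × 9.04 − 0.0491) − 1] = 124.5 / 62.86 = 1.980 mg/L.
The observed yield is Y_obs = Y/(1 + k_d·θ_c) = 0.486 / (1 + 0.0491 × 14.7) = 0.486 / 1.722 = 0.2823 g VSS per g BOD₅ removed.
ΔS = 1870 − 1.98 = 1868 mg/L, so the substrate removal rate is 847 × 1868/1000 = 1582 kg BOD₅/d.
Net biomass production P_X = Y_obs × Q·(S₀ − S) = 0.2823 × 1582 = 446.6 kg VSS/d.

P_X ≈ 447 kg VSS/d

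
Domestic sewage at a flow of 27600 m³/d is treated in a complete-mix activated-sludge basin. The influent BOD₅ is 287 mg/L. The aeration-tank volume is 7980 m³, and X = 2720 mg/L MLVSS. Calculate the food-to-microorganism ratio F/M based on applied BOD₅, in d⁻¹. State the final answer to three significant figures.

F/M ≈ 0.365 d⁻¹

Food-to-microorganism ratio F/M = Q S₀ / (V X) = 27600 × 287 / (7980 × 2720) = 0.3649 d⁻¹.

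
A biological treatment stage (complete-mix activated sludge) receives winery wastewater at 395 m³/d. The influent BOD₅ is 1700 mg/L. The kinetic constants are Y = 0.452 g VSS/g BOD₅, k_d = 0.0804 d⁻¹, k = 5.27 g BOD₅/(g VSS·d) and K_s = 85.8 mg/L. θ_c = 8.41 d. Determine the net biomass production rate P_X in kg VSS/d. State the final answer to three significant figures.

From the Monod/SRT balance for a CMAS, S = K_s·(1+k_d θ_c)/[θ_c·(Y k − k_d) − 1] = 85.8 × (1 + 0.0804 × 8.41) / [8.41 × (0.452 × 5.27 − 0.0804) − 1] = 143.8 / 18.36 = 7.834 mg/L.
The observed yield is Y_obs = Y/(1 + k_d·θ_c) = 0.452 / (1 + 0.0804 × 8.41) = 0.452 / 1.676 = 0.2697 g VSS per g BOD₅ removed.
ΔS = 1700 − 7.83 = 1692 mg/L, so the substrate removal rate is 395 × 1692/1000 = 668.4 kg BOD₅/d.
P_X = Y_obs · Q(S₀ − S) = 0.2697 × 668.4 = 180.2 kg VSS/d.

P_X ≈ 180 kg VSS/d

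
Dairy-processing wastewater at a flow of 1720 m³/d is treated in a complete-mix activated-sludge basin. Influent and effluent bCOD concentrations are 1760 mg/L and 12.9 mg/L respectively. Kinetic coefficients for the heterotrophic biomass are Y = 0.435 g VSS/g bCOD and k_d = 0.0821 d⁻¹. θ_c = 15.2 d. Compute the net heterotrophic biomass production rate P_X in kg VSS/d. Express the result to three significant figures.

P_X ≈ 582 kg VSS/d

Observed yield with endogenous decay: Y_obs = Y / (1 + k_d·θ_c) = 0.435 / (1 + 0.0821 × 15.2) = 0.435 / 2.248 = 0.1935 g VSS/g bCOD.
ΔS = 1760 − 12.9 = 1747 mg/L, so the substrate removal rate is 1720 × 1747/1000 = 3005 kg bCOD/d.
P_X = Y_obs · Q(S₀ − S) = 0.1935 × 3005 = 581.5 kg VSS/d.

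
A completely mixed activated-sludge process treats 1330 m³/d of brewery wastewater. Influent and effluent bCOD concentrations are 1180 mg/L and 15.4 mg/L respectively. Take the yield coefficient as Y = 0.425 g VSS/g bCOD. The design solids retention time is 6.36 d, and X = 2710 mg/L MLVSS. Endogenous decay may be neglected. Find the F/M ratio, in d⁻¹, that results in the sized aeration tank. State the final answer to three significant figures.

With k_d = 0 the design equation reduces to V = Y Q (S₀−S) θ_c / X = 0.425 × 1330 × (1180 − 15.4) × 6.36 / 2710 = 1545 m³.
Food-to-microorganism ratio F/M = Q S₀ / (V X) = 1330 × 1180 / (1545 × 2710) = 0.3749 d⁻¹.

F/M ≈ 0.375 d⁻¹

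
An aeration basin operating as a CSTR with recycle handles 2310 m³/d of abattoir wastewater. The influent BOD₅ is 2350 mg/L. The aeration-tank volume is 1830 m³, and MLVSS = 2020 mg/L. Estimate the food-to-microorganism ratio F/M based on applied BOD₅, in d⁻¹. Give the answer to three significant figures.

Food-to-microorganism ratio F/M = Q S₀ / (V X) = 2310 × 2350 / (1830 × 2020) = 1.469 d⁻¹.

F/M ≈ 1.47 d⁻¹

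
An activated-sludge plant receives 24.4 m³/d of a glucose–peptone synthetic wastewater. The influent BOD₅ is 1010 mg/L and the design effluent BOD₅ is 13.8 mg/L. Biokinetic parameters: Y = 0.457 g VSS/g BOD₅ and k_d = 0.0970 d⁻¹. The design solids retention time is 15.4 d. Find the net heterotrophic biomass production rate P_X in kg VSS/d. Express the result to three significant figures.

The observed yield is Y_obs = Y/(1 + k_d·θ_c) = 0.457 / (1 + 0.0970 × 15.4) = 0.457 / 2.494 = 0.1833 g VSS per g BOD₅ removed.
ΔS = 1010 − 13.8 = 996.2 mg/L, so the substrate removal rate is 24.4 × 996.2/1000 = 24.31 kg BOD₅/d.
Biomass produced: P_X = Y_obs·Q·ΔS = 0.1833 × 24.31 ≈ 4.454 kg VSS/d.

P_X ≈ 4.45 kg VSS/d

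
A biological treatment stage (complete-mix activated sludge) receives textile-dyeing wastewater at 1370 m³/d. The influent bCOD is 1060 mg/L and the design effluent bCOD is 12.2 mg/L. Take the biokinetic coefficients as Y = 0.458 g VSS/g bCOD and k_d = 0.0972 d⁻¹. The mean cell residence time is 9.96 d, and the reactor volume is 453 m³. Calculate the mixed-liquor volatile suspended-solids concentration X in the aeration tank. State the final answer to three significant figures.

X ≈ 7340 mg/L

Solving the biomass balance for X: X = Y Q (S₀−S) θ_c / [V (1+k_d θ_c)] = 0.458 × 1370 × (1060 − 12.2) × 9.96 / [453 × (1 + 0.0972 × 9.96)] = 7345 mg/L.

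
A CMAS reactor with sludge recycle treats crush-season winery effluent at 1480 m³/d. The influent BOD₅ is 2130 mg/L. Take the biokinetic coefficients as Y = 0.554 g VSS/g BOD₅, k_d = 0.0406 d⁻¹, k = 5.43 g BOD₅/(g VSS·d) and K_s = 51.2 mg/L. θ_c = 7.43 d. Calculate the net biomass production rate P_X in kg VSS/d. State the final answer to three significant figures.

P_X ≈ 1340 kg VSS/d

For a completely mixed reactor with recycle the Lawrence–McCarty relation gives S = K_s·(1 + k_d·θ_c) / [θ_c·(Y·k − k_d) − 1] = 51.2 × (1 + 0.0406 × 7.43) / [7.43 × (0.554 × 5.43 − 0.0406) − 1] = 66.64 / 21.05 = 3.166 mg/L.
Y_obs = Y / (1 + k_d θ_c) = 0.554 / (1 + 0.0406 × 7.43) = 0.554 / 1.302 = 0.4256.
Q·(S₀ − S) = 1480 × (2130 − 3.17) × 10⁻³ = 3148 kg/d removed.
Net biomass production P_X = Y_obs × Q·(S₀ − S) = 0.4256 × 3148 = 1340 kg VSS/d.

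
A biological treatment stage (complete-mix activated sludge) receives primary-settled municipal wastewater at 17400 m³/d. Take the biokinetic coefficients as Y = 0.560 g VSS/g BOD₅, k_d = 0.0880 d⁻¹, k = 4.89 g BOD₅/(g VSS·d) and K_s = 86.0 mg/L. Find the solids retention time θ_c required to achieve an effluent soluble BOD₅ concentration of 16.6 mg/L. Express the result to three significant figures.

At the target effluent, Y k S/(K_s+S) = 0.560×4.89×16.6/102.6 = 0.4431 d⁻¹.
Then 1/θ_c = μ − k_d = 0.4431 − 0.0880 = 0.3551 d⁻¹, giving θ_c = 2.816 d.

θ_c ≈ 2.82 d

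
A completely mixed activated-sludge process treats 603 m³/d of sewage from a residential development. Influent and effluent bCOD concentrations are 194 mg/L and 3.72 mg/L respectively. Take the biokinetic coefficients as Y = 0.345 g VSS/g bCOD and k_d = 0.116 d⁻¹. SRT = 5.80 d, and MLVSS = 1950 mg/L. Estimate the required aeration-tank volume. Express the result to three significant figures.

V ≈ 70.4 m³

Rearranging the biomass balance for a CMAS with decay, V = Y·Q·ΔS·θ_c / [X·(1+k_d θ_c)] = 0.345 × 603 × (194 − 3.72) × 5.80 / [1950 × (1 + 0.116 × 5.80)] = 2.3×10^5 / 3262 = 70.38 m³.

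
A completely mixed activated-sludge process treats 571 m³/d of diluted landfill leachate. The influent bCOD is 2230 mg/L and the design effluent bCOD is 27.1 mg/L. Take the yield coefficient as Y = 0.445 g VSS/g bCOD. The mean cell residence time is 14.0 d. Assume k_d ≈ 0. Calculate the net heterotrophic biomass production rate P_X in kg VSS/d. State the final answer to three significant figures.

Since k_d ≈ 0, Y_obs = Y = 0.445 g VSS/g bCOD.
Q·(S₀ − S) = 571 × (2230 − 27.1) × 10⁻³ = 1258 kg/d removed.
Net biomass production P_X = Y_obs × Q·(S₀ − S) = 0.4450 × 1258 = 559.7 kg VSS/d.

P_X ≈ 560 kg VSS/d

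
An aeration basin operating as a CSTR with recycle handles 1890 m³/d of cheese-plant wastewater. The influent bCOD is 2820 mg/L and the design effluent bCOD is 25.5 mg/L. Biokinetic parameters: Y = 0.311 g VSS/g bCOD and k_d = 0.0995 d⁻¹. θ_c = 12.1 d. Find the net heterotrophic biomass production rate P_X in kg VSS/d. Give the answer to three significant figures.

P_X ≈ 745 kg VSS/d

The observed yield is Y_obs = Y/(1 + k_d·θ_c) = 0.311 / (1 + 0.0995 × 12.1) = 0.311 / 2.204 = 0.1411 g VSS per g bCOD removed.
Q·(S₀ − S) = 1890 × (2820 − 25.5) × 10⁻³ = 5282 kg/d removed.
So the net sludge growth is P_X = 0.1411 × 5282 = 745.3 kg VSS/d.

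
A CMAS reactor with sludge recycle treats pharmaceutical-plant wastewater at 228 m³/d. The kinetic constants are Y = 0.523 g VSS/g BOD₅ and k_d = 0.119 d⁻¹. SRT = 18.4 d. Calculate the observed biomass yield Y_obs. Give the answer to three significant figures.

Observed yield with endogenous decay: Y_obs = Y / (1 + k_d·θ_c) = 0.523 / (1 + 0.119 × 18.4) = 0.523 / 3.190 = 0.1640 g VSS/g BOD₅.

Y_obs ≈ 0.164 g VSS/g BOD₅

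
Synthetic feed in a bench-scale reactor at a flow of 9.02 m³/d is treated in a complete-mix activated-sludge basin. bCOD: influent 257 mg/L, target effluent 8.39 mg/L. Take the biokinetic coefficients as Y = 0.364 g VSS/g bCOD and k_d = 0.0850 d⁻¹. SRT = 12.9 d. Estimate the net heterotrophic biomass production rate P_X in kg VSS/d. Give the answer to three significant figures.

Y_obs = Y / (1 + k_d θ_c) = 0.364 / (1 + 0.0850 × 12.9) = 0.364 / 2.096 = 0.1736.
Substrate removed = Q·(S₀ − S) = 9.02 m³/d × (257 − 8.39) g/m³ = 2.24×10^3 g/d = 2.242 kg/d.
So the net sludge growth is P_X = 0.1736 × 2.242 = 0.3893 kg VSS/d.

P_X ≈ 0.389 kg VSS/d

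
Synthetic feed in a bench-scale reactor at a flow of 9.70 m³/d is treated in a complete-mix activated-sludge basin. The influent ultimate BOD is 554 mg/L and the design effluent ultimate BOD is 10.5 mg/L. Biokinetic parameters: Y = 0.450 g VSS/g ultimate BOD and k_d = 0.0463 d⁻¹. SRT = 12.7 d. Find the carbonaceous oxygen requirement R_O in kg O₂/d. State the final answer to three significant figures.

Y_obs = Y / (1 + k_d θ_c) = 0.450 / (1 + 0.0463 × 12.7) = 0.450 / 1.588 = 0.2834.
ΔS = 554 − 10.5 = 543.5 mg/L, so the substrate removal rate is 9.70 × 543.5/1000 = 5.272 kg ultimate BOD/d.
Biomass synthesised: P_X = Y_obs × 5.272 = 1.494 kg VSS/d.
Carbonaceous O₂ demand = substrate oxidised − cell-mass equivalent = 5.272 − 1.42 × 1.494 = 3.151 kg O₂/d.

R_O ≈ 3.15 kg O₂/d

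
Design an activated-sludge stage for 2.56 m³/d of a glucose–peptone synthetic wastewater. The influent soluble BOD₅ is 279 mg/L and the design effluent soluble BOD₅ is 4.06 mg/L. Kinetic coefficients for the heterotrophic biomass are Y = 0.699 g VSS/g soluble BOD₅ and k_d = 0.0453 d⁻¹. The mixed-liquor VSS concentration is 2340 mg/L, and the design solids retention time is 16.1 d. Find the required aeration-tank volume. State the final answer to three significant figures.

V ≈ 1.96 m³

Steady-state biomass mass balance: V·X·(1 + k_d·θ_c) = Y·Q·(S₀ − S)·θ_c, so V = 0.699 × 2.56 × (279 − 4.06) × 16.1 / [2340 × (1 + 0.0453 × 16.1)] = 7.92×10^3 / 4047 = 1.957 m³.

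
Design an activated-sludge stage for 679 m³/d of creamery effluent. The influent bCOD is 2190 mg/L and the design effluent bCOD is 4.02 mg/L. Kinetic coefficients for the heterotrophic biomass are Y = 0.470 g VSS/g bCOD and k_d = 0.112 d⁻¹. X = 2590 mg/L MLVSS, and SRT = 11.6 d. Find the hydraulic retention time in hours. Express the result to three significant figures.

Rearranging the biomass balance for a CMAS with decay, V = Y·Q·ΔS·θ_c / [X·(1+k_d θ_c)] = 0.470 × 679 × (2190 − 4.02) × 11.6 / [2590 × (1 + 0.112 × 11.6)] = 8.09×10^6 / 5955 = 1359 m³.
Hydraulic retention time τ = V/Q = 1359 / 679 = 2.001 d = 48.03 h.

τ ≈ 48.0 h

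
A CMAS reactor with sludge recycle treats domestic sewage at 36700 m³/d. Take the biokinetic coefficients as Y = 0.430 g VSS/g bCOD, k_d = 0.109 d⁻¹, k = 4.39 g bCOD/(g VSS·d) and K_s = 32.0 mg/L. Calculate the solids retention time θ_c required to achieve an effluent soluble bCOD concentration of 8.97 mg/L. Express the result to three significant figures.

From 1/θ_c = Y·k·S/(K_s + S) − k_d: Y·k·S/(K_s+S) = 0.430 × 4.39 × 8.97 / (32.0 + 8.97) = 0.4133 d⁻¹.
1/θ_c = 0.4133 − 0.109 = 0.3043 d⁻¹, so θ_c = 3.286 d.

θ_c ≈ 3.29 d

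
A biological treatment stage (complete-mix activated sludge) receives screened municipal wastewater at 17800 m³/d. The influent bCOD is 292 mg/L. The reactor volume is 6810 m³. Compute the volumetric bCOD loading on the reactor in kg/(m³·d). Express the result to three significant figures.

L_v ≈ 0.763 kg bCOD/(m³·d)

Volumetric loading L_v = Q·S₀ / V = 17800 × 292 g/m³ / 6810 m³ = 763.2 g/(m³·d) = 0.7632 kg bCOD/(m³·d).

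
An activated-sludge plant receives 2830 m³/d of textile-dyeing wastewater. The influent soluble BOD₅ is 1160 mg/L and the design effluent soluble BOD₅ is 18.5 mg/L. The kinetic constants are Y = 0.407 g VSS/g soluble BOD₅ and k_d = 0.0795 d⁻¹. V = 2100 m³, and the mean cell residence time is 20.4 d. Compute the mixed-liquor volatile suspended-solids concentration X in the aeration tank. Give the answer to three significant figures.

X ≈ 4870 mg/L

X = Y·Q·ΔS·θ_c / [V·(1 + k_d θ_c)] = 0.407 × 2830 × (1160 − 18.5) × 20.4 / [2100 × (1 + 0.0795 × 20.4)] = 4872 mg/L.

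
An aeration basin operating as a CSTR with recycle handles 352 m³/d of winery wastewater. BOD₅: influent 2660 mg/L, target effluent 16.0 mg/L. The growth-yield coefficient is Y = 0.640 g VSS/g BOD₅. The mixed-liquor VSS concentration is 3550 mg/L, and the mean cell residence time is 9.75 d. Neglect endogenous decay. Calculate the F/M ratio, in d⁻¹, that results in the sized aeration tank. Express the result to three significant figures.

Biomass mass balance (decay neglected): V·X = Y·Q·(S₀ − S)·θ_c, so V = 0.640 × 352 × (2660 − 16.0) × 9.75 / 3550 = 1636 m³.
F/M = applied load / biomass = Q·S₀/(V·X) = 352 × 2660 / (1636 × 3550) = 0.1612 d⁻¹.

F/M ≈ 0.161 d⁻¹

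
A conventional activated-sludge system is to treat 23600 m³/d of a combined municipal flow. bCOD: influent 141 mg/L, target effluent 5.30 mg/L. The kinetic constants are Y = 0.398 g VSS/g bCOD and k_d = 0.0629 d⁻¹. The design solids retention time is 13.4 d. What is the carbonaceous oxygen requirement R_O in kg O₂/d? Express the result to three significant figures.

R_O ≈ 2220 kg O₂/d

Correct the yield for decay: Y_obs = Y/(1 + k_d θ_c) = 0.398 / (1 + 0.0629 × 13.4) = 0.398 / 1.843 = 0.2160.
Q·(S₀ − S) = 23600 × (141 − 5.30) × 10⁻³ = 3203 kg/d removed.
Net sludge production P_X = 0.2160 × 3203 = 691.6 kg VSS/d.
Carbonaceous O₂ demand = substrate oxidised − cell-mass equivalent = 3203 − 1.42 × 691.6 = 2220 kg O₂/d.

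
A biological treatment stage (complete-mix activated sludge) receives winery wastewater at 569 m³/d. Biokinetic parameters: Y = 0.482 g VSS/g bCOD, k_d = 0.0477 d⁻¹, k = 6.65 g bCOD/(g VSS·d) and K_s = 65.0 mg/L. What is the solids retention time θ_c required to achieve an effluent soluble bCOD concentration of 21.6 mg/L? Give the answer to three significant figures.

At the target effluent, Y k S/(K_s+S) = 0.482×6.65×21.6/86.60 = 0.7995 d⁻¹.
Then 1/θ_c = μ − k_d = 0.7995 − 0.0477 = 0.7518 d⁻¹, giving θ_c = 1.330 d.

θ_c ≈ 1.33 d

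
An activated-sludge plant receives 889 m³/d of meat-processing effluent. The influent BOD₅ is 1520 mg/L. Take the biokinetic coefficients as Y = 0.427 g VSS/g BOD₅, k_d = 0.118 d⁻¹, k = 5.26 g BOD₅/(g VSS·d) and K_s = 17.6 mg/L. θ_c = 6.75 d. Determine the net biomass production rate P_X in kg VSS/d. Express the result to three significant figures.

Effluent substrate depends only on kinetics and SRT: S = K_s(1 + k_d θ_c) / [θ_c(Yk − k_d) − 1] = 17.6 × (1 + 0.118 × 6.75) / [6.75 × (0.427 × 5.26 − 0.118) − 1] = 31.62 / 13.36 = 2.366 mg/L.
Y_obs = Y / (1 + k_d θ_c) = 0.427 / (1 + 0.118 × 6.75) = 0.427 / 1.796 = 0.2377.
Mass of BOD₅ removed per day: Q(S₀ − S) = 889 × 1518 g/m³ = 1349 kg/d.
P_X = Y_obs · Q(S₀ − S) = 0.2377 × 1349 = 320.7 kg VSS/d.

P_X ≈ 321 kg VSS/d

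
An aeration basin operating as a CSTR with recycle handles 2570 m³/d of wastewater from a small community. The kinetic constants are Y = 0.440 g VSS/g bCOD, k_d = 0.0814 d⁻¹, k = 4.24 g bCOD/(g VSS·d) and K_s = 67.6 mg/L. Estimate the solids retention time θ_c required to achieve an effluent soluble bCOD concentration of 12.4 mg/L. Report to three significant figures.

θ_c ≈ 4.81 d

Specific growth rate at S = 12.4 mg/L: μ = YkS/(K_s+S) = 0.440·4.24·12.4/(67.6+12.4) = 0.2892 d⁻¹.
θ_c = 1/(μ − k_d) = 1/(0.2892 − 0.0814) = 1/0.2078 = 4.813 d.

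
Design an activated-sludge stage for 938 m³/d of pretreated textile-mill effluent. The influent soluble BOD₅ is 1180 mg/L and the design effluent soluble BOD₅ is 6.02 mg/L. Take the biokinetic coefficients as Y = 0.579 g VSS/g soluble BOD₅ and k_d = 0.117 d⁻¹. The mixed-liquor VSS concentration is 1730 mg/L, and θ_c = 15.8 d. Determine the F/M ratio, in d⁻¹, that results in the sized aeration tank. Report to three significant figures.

Rearranging the biomass balance for a CMAS with decay, V = Y·Q·ΔS·θ_c / [X·(1+k_d θ_c)] = 0.579 × 938 × (1180 − 6.02) × 15.8 / [1730 × (1 + 0.117 × 15.8)] = 1.01×10^7 / 4928 = 2044 m³.
F/M = applied load / biomass = Q·S₀/(V·X) = 938 × 1180 / (2044 × 1730) = 0.3130 d⁻¹.

F/M ≈ 0.313 d⁻¹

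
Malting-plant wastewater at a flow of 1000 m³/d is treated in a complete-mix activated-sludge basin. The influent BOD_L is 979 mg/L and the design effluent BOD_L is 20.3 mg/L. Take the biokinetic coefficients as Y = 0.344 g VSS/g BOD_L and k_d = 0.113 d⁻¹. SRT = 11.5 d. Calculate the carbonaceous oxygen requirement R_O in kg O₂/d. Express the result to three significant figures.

R_O ≈ 755 kg O₂/d

The observed yield is Y_obs = Y/(1 + k_d·θ_c) = 0.344 / (1 + 0.113 × 11.5) = 0.344 / 2.300 = 0.1496 g VSS per g BOD_L removed.
Substrate removed = Q·(S₀ − S) = 1000 m³/d × (979 − 20.3) g/m³ = 9.59×10^5 g/d = 958.7 kg/d.
Net sludge production P_X = 0.1496 × 958.7 = 143.4 kg VSS/d.
Carbonaceous O₂ demand = substrate oxidised − cell-mass equivalent = 958.7 − 1.42 × 143.4 = 755.0 kg O₂/d.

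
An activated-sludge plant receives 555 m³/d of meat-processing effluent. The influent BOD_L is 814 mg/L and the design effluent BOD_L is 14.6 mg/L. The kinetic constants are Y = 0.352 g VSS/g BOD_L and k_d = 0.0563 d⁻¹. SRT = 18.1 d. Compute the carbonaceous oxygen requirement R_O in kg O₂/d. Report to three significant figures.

Observed yield with endogenous decay: Y_obs = Y / (1 + k_d·θ_c) = 0.352 / (1 + 0.0563 × 18.1) = 0.352 / 2.019 = 0.1743 g VSS/g BOD_L.
Q·(S₀ − S) = 555 × (814 − 14.6) × 10⁻³ = 443.7 kg/d removed.
Biomass synthesised: P_X = Y_obs × 443.7 = 77.35 kg VSS/d.
R_O = Q·ΔS − 1.42 P_X = 443.7 − 109.8 = 333.8 kg O₂/d.

R_O ≈ 334 kg O₂/d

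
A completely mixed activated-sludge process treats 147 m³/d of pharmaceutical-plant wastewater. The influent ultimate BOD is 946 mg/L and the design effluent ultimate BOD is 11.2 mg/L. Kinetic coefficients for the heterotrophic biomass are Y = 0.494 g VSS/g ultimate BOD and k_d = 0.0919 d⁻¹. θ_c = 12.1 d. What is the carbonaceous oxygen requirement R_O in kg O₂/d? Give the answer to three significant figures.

R_O ≈ 91.8 kg O₂/d

Y_obs = Y / (1 + k_d θ_c) = 0.494 / (1 + 0.0919 × 12.1) = 0.494 / 2.112 = 0.2339.
ΔS = 946 − 11.2 = 934.8 mg/L, so the substrate removal rate is 147 × 934.8/1000 = 137.4 kg ultimate BOD/d.
Biomass synthesised: P_X = Y_obs × 137.4 = 32.14 kg VSS/d.
R_O = Q·(S₀ − S) − 1.42·P_X = 137.4 − 1.42 × 32.14 = 91.77 kg O₂/d.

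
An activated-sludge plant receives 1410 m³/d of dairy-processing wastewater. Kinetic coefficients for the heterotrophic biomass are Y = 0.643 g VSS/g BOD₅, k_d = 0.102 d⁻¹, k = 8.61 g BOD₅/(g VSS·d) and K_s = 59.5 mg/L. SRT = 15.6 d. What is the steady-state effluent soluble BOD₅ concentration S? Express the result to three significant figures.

For a completely mixed reactor with recycle the Lawrence–McCarty relation gives S = K_s·(1 + k_d·θ_c) / [θ_c·(Y·k − k_d) − 1] = 59.5 × (1 + 0.102 × 15.6) / [15.6 × (0.643 × 8.61 − 0.102) − 1] = 154.2 / 83.77 = 1.840 mg/L.

S ≈ 1.84 mg/L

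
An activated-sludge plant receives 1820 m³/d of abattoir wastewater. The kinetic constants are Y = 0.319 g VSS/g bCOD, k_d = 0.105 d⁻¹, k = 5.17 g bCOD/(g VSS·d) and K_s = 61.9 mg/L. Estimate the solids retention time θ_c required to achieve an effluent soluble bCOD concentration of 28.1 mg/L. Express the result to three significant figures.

Specific growth rate at S = 28.1 mg/L: μ = YkS/(K_s+S) = 0.319·5.17·28.1/(61.9+28.1) = 0.5149 d⁻¹.
1/θ_c = 0.5149 − 0.105 = 0.4099 d⁻¹, so θ_c = 2.439 d.

θ_c ≈ 2.44 d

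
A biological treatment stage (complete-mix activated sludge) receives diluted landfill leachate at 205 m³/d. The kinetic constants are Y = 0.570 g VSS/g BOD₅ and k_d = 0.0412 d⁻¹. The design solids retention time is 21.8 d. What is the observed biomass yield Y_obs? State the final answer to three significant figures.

Y_obs ≈ 0.300 g VSS/g BOD₅

The observed yield is Y_obs = Y/(1 + k_d·θ_c) = 0.570 / (1 + 0.0412 × 21.8) = 0.570 / 1.898 = 0.3003 g VSS per g BOD₅ removed.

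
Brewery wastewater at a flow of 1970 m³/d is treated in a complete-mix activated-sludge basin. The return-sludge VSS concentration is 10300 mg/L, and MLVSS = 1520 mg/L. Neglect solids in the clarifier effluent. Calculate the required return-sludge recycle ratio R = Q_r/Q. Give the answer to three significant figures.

R ≈ 0.173

Mass balance around the secondary clarifier (neglecting effluent solids): R = X / (X_r − X) = 1520 / (10300 − 1520) = 0.1731.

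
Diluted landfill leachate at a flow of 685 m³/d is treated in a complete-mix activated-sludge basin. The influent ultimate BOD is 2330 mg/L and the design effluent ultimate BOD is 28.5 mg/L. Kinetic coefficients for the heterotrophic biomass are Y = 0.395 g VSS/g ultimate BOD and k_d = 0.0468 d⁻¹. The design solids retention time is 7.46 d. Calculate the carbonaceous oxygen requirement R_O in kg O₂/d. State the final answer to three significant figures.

R_O ≈ 921 kg O₂/d

Observed yield with endogenous decay: Y_obs = Y / (1 + k_d·θ_c) = 0.395 / (1 + 0.0468 × 7.46) = 0.395 / 1.349 = 0.2928 g VSS/g ultimate BOD.
ΔS = 2330 − 28.5 = 2302 mg/L, so the substrate removal rate is 685 × 2302/1000 = 1577 kg ultimate BOD/d.
Biomass synthesised: P_X = Y_obs × 1577 = 461.6 kg VSS/d.
Carbonaceous O₂ demand = substrate oxidised − cell-mass equivalent = 1577 − 1.42 × 461.6 = 921.1 kg O₂/d.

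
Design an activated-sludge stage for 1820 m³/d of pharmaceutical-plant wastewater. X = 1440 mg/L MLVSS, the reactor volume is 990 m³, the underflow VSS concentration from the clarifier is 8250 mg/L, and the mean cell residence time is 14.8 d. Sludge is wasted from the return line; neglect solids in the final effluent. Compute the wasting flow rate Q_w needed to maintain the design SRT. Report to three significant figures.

Q_w ≈ 11.7 m³/d

θ_c = V·X/(Q_w·X_r) when wasting from the recycle, so Q_w = V·X/(θ_c·X_r) = 990.0 × 1440 / (14.8 × 8250) = 11.68 m³/d.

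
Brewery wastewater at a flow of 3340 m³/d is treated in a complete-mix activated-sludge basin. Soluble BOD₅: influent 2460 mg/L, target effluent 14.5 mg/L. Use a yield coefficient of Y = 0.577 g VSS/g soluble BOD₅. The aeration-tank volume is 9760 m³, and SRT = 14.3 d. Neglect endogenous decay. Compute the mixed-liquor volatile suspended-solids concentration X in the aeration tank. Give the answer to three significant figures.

X ≈ 6910 mg/L

X = Y·Q·ΔS·θ_c / V = 0.577 × 3340 × (2460 − 14.5) × 14.3 / 9760 = 6905 mg/L.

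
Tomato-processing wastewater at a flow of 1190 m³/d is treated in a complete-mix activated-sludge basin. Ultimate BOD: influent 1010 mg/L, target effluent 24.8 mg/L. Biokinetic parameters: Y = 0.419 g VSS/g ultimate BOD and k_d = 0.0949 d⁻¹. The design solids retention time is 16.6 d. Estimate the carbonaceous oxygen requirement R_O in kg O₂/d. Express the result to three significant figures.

Observed yield with endogenous decay: Y_obs = Y / (1 + k_d·θ_c) = 0.419 / (1 + 0.0949 × 16.6) = 0.419 / 2.575 = 0.1627 g VSS/g ultimate BOD.
Mass of ultimate BOD removed per day: Q(S₀ − S) = 1190 × 985.2 g/m³ = 1172 kg/d.
Net sludge production P_X = 0.1627 × 1172 = 190.7 kg VSS/d.
Carbonaceous O₂ demand = substrate oxidised − cell-mass equivalent = 1172 − 1.42 × 190.7 = 901.5 kg O₂/d.

R_O ≈ 902 kg O₂/d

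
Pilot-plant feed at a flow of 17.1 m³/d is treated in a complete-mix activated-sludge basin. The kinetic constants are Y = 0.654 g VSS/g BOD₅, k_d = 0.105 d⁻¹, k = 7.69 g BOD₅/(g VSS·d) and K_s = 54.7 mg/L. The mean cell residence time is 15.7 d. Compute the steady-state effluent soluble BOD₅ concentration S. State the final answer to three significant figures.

S ≈ 1.90 mg/L

From the Monod/SRT balance for a CMAS, S = K_s·(1+k_d θ_c)/[θ_c·(Y k − k_d) − 1] = 54.7 × (1 + 0.105 × 15.7) / [15.7 × (0.654 × 7.69 − 0.105) − 1] = 144.9 / 76.31 = 1.898 mg/L.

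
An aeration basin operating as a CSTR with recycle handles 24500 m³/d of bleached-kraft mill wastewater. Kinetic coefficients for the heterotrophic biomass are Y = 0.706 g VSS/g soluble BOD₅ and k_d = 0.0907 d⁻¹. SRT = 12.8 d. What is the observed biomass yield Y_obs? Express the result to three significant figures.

The observed yield is Y_obs = Y/(1 + k_d·θ_c) = 0.706 / (1 + 0.0907 × 12.8) = 0.706 / 2.161 = 0.3267 g VSS per g soluble BOD₅ removed.

Y_obs ≈ 0.327 g VSS/g soluble BOD₅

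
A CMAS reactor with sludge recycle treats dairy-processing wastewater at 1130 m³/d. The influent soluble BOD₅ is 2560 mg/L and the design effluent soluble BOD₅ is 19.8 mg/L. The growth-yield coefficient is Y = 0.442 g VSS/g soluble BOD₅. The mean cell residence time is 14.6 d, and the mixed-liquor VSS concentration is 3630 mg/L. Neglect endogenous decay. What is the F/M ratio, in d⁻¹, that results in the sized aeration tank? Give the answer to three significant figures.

Biomass mass balance (decay neglected): V·X = Y·Q·(S₀ − S)·θ_c, so V = 0.442 × 1130 × (2560 − 19.8) × 14.6 / 3630 = 5103 m³.
Food-to-microorganism ratio F/M = Q S₀ / (V X) = 1130 × 2560 / (5103 × 3630) = 0.1562 d⁻¹.

F/M ≈ 0.156 d⁻¹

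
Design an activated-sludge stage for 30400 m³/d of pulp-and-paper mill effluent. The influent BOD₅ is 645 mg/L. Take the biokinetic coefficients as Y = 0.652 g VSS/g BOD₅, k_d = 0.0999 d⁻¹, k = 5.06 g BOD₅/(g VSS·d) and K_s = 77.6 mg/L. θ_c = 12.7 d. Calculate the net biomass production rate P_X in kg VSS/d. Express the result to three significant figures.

P_X ≈ 5600 kg VSS/d

Effluent substrate depends only on kinetics and SRT: S = K_s(1 + k_d θ_c) / [θ_c(Yk − k_d) − 1] = 77.6 × (1 + 0.0999 × 12.7) / [12.7 × (0.652 × 5.06 − 0.0999) − 1] = 176.1 / 39.63 = 4.442 mg/L.
Correct the yield for decay: Y_obs = Y/(1 + k_d θ_c) = 0.652 / (1 + 0.0999 × 12.7) = 0.652 / 2.269 = 0.2874.
Mass of BOD₅ removed per day: Q(S₀ − S) = 30400 × 640.6 g/m³ = 19473 kg/d.
Biomass produced: P_X = Y_obs·Q·ΔS = 0.2874 × 19473 ≈ 5596 kg VSS/d.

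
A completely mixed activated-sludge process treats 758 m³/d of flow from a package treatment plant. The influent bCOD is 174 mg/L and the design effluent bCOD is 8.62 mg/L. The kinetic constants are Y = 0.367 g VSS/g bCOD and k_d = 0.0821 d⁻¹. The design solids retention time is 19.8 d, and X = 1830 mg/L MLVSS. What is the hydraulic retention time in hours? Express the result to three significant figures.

τ ≈ 6.00 h

From the SRT design equation V = Y Q (S₀−S) θ_c / [X (1 + k_d θ_c)] = 0.367 × 758 × (174 − 8.62) × 19.8 / [1830 × (1 + 0.0821 × 19.8)] = 9.11×10^5 / 4805 = 189.6 m³.
Hydraulic retention time τ = V/Q = 189.6 / 758 = 0.2501 d = 6.003 h.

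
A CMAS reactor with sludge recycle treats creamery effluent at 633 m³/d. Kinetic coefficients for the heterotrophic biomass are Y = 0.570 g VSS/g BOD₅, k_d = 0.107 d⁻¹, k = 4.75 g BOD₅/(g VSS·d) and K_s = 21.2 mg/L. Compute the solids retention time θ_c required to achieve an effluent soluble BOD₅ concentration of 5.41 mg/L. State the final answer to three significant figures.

θ_c ≈ 2.26 d

Specific growth rate at S = 5.41 mg/L: μ = YkS/(K_s+S) = 0.570·4.75·5.41/(21.2+5.41) = 0.5505 d⁻¹.
Then 1/θ_c = μ − k_d = 0.5505 − 0.107 = 0.4435 d⁻¹, giving θ_c = 2.255 d.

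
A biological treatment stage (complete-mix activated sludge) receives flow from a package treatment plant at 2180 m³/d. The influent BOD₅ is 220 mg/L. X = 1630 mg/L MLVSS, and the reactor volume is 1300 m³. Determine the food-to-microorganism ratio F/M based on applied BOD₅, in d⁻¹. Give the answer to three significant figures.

F/M ≈ 0.226 d⁻¹

F/M = applied load / biomass = Q·S₀/(V·X) = 2180 × 220 / (1300 × 1630) = 0.2263 d⁻¹.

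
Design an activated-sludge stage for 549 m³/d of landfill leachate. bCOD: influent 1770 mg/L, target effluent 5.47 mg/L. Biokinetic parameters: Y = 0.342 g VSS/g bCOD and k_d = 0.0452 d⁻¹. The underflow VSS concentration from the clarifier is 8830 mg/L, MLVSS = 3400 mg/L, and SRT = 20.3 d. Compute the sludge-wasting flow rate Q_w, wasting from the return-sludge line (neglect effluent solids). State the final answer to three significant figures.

Q_w ≈ 19.6 m³/d

From the SRT design equation V = Y Q (S₀−S) θ_c / [X (1 + k_d θ_c)] = 0.342 × 549 × (1770 − 5.47) × 20.3 / [3400 × (1 + 0.0452 × 20.3)] = 6.73×10^6 / 6520 = 1032 m³.
θ_c = V·X/(Q_w·X_r) when wasting from the recycle, so Q_w = V·X/(θ_c·X_r) = 1032 × 3400 / (20.3 × 8830) = 19.57 m³/d.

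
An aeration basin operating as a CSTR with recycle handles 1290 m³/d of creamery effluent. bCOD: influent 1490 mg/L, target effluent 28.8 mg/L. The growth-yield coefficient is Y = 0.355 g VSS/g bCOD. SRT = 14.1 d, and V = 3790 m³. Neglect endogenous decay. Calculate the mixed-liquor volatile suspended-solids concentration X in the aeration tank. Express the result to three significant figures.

X ≈ 2490 mg/L

Without decay, X = Y Q (S₀−S) θ_c / V = 0.355 × 1290 × (1490 − 28.8) × 14.1 / 3790 = 2489 mg/L.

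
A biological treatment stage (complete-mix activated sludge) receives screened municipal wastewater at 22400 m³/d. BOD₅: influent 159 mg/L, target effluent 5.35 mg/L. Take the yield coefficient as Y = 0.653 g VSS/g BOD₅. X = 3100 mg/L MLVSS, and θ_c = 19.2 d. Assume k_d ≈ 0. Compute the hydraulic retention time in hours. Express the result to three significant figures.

τ ≈ 14.9 h

V·X = Y·Q·ΔS·θ_c gives V = 0.653 × 22400 × (159 − 5.35) × 19.2 / 3100 = 13920 m³.
HRT = V/Q = 13920 m³ / 22400 m³·d⁻¹ = 0.6214 d × 24 = 14.91 h.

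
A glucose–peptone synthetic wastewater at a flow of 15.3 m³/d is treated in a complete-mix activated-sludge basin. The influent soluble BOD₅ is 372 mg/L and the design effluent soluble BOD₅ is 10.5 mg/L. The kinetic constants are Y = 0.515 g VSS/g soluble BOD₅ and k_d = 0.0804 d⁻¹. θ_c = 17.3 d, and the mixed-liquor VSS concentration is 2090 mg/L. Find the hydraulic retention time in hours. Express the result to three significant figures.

From the SRT design equation V = Y Q (S₀−S) θ_c / [X (1 + k_d θ_c)] = 0.515 × 15.3 × (372 − 10.5) × 17.3 / [2090 × (1 + 0.0804 × 17.3)] = 4.93×10^4 / 4997 = 9.861 m³.
HRT = V/Q = 9.861 m³ / 15.3 m³·d⁻¹ = 0.6445 d × 24 = 15.47 h.

τ ≈ 15.5 h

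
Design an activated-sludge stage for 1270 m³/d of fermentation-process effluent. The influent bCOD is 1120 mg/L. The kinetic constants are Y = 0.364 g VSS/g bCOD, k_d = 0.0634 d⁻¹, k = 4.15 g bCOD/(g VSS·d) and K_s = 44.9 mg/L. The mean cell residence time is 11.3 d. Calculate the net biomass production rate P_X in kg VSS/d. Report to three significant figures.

P_X ≈ 300 kg VSS/d

Effluent substrate depends only on kinetics and SRT: S = K_s(1 + k_d θ_c) / [θ_c(Yk − k_d) − 1] = 44.9 × (1 + 0.0634 × 11.3) / [11.3 × (0.364 × 4.15 − 0.0634) − 1] = 77.07 / 15.35 = 5.020 mg/L.
Correct the yield for decay: Y_obs = Y/(1 + k_d θ_c) = 0.364 / (1 + 0.0634 × 11.3) = 0.364 / 1.716 = 0.2121.
ΔS = 1120 − 5.02 = 1115 mg/L, so the substrate removal rate is 1270 × 1115/1000 = 1416 kg bCOD/d.
Net biomass production P_X = Y_obs × Q·(S₀ − S) = 0.2121 × 1416 = 300.3 kg VSS/d.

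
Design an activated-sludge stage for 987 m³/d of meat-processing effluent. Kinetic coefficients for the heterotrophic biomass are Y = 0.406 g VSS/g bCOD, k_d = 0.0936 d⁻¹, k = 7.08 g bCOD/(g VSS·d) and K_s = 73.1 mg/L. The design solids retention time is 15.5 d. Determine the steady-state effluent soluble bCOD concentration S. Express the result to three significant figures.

From the Monod/SRT balance for a CMAS, S = K_s·(1+k_d θ_c)/[θ_c·(Y k − k_d) − 1] = 73.1 × (1 + 0.0936 × 15.5) / [15.5 × (0.406 × 7.08 − 0.0936) − 1] = 179.2 / 42.10 = 4.255 mg/L.

S ≈ 4.26 mg/L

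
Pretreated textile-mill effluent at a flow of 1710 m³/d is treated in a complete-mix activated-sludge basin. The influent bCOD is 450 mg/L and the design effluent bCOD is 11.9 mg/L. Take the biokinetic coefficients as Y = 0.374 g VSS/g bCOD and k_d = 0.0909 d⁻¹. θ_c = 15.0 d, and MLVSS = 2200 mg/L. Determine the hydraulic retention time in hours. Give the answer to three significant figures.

τ ≈ 11.3 h

Rearranging the biomass balance for a CMAS with decay, V = Y·Q·ΔS·θ_c / [X·(1+k_d θ_c)] = 0.374 × 1710 × (450 − 11.9) × 15.0 / [2200 × (1 + 0.0909 × 15.0)] = 4.2×10^6 / 5200 = 808.3 m³.
τ = V/Q = 808.3/1710 = 0.4727 d, or 11.34 h.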